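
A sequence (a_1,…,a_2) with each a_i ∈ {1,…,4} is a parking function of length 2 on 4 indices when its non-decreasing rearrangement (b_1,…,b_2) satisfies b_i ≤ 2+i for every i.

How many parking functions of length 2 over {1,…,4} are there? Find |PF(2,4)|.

Count = (4−2+1)·(4+1)^(2−1) = 3×5 = 15
One tuple (1,1) → sorted (1,1): b_i ≤ 2+i ∀i, a PF.

15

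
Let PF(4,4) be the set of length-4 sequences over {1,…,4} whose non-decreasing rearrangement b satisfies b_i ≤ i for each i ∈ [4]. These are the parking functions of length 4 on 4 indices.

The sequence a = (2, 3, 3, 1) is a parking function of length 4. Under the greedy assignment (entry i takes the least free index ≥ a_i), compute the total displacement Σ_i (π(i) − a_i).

Σπ = 4·5/2 = 10 (π permutes [4]); Σa = 2+3+3+1 = 9; disp = 10−9 = 1.

1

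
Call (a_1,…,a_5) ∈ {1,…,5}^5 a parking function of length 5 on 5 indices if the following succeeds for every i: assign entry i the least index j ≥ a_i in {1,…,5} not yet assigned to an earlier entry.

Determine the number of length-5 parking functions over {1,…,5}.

1296

#PF = (6−5)·6^(5−1) = 1×1296 = 1296 (Pollak)
E.g. (2,1,2,5,3) → sorted (1,2,2,3,5): b_i ≤ i ∀i, a PF.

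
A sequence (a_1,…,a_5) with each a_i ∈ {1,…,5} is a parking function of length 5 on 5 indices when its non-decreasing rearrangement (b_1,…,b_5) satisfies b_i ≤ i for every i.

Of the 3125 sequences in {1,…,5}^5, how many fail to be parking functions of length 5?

1829

Count = (5+1−5)·(5+1)^{5−1} = 1 · 1296 = 1296
One tuple (5,3,2,2,2) → sorted (2,2,2,3,5): b_1=2>1, not a PF.
Total 3125; non-PF = 3125−1296 = 1829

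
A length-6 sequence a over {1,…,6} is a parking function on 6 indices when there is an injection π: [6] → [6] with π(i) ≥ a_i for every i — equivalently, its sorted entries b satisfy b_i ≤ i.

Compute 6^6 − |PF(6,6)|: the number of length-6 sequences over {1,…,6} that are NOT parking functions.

#PF = 1·7^5 = 1·16807 = 16807
One tuple (6,5,3,3,5,1) → sorted (1,3,3,5,5,6): b_2=3>2, not a PF.
6^6 − 16807 = 46656 − 16807 = 29849

29849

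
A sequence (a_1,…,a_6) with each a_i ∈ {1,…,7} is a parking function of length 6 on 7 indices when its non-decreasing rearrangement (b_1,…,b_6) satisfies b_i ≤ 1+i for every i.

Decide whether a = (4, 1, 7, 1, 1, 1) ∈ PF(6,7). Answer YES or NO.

YES

Order a: b = (1, 1, 1, 1, 4, 7).
  b_1=1 ≤ 2
  b_2=1 ≤ 3
  b_3=1 ≤ 4
  b_4=1 ≤ 5
  b_5=4 ≤ 6
  b_6=7 ≤ 7
All bounds hold ⇒ YES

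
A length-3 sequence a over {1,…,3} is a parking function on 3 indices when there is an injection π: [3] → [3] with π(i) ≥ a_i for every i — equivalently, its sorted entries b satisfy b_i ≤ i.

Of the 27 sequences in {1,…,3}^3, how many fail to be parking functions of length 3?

11

|PF| = (3−3+1)·(3+1)^(3−1) = 1·16 = 16 (Pollak)
Check (3,3,3) → sorted (3,3,3): b_1=3>1, not a PF.
So 27 − 16 = 11 fail.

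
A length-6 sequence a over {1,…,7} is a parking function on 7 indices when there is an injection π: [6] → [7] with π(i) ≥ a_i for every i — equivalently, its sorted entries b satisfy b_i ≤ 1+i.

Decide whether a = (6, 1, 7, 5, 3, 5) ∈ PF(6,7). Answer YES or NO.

Sorted: b = (1, 3, 5, 5, 6, 7).
  b_1=1 ≤ 2
  b_2=3 ≤ 3
  b_3=5 > 4
  fails at i=3 ⇒ NO

NO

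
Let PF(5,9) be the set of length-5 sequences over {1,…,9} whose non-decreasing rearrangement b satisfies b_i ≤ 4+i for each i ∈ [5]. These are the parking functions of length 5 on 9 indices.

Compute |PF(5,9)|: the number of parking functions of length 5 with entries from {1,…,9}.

50000

Count = (9−5+1)·(9+1)^(5−1) = 5·10000 = 50000 (Konheim–Weiss)
One tuple (7,4,5,5,7) → sorted (4,5,5,7,7): b_i ≤ 4+i ∀i, a PF.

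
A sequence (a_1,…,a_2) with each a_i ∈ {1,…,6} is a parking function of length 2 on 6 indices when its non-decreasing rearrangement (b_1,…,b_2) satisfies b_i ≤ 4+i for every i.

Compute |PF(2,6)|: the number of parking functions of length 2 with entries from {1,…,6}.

35

Count = (6+1−2)·(6+1)^{2−1} = 5·7 = 35 [KW]
Check (3,4) → sorted (3,4): b_i ≤ 4+i ∀i, a PF.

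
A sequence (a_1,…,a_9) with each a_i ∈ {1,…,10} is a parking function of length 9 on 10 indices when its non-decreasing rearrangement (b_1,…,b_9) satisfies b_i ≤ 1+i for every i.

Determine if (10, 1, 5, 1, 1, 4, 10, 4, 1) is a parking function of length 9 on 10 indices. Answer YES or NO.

Rearranged: b = (1, 1, 1, 1, 4, 4, 5, 10, 10).
  b_1=1 ≤ 2
  b_2=1 ≤ 3
  b_3=1 ≤ 4
  b_4=1 ≤ 5
  b_5=4 ≤ 6
  b_6=4 ≤ 7
  b_7=5 ≤ 8
  b_8=10 > 9
  fails at i=8 ⇒ NO

NO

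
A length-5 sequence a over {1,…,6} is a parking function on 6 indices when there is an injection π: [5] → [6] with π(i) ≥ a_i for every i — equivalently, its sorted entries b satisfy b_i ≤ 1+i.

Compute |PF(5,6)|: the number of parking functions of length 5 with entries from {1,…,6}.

#PF = (7−5)·7^(5−1) = 2×2401 = 4802
One tuple (5,6,4,1,2) → sorted (1,2,4,5,6): b_i ≤ 1+i ∀i, a PF.

4802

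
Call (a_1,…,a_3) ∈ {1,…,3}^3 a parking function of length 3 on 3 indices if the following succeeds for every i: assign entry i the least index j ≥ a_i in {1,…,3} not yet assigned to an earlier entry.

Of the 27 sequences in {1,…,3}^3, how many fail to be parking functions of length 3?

11

#PF = (4−3)·4^(3−1) = 1·16 = 16 (Konheim–Weiss)
Check (3,2,3) → sorted (2,3,3): b_1=2>1, not a PF.
Total 27; non-PF = 27−16 = 11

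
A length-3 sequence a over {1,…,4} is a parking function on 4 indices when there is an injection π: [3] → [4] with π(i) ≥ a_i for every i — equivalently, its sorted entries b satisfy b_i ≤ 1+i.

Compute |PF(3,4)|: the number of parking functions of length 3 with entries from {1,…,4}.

50

|PF(3,4)| = (5−3)·5^(3−1) = 2·25 = 50 (Konheim–Weiss)
Example (1,4,3) → sorted (1,3,4): b_i ≤ 1+i ∀i, a PF.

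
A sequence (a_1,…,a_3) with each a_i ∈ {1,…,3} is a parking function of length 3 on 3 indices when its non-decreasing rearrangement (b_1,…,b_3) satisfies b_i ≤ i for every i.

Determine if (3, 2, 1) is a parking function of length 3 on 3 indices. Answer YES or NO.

YES

Sorted: b = (1, 2, 3).
  b_1=1 ≤ 1
  b_2=2 ≤ 2
  b_3=3 ≤ 3
All bounds hold ⇒ YES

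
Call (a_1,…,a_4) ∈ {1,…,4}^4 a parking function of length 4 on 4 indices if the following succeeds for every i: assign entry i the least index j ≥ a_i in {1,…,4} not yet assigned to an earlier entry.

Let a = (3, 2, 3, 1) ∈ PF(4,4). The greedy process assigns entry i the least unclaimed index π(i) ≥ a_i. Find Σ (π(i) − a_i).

Σπ(i) = 1+…+4 = 10; Σa = 3+2+3+1 = 9; disp = 10−9 = 1.

1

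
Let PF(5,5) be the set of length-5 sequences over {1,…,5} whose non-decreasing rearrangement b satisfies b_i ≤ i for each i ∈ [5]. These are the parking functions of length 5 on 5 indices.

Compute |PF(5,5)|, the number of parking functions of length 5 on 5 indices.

|PF| = 1·6^4 = 1×1296 = 1296 (Pollak)
E.g. (2,2,5,1,4) → sorted (1,2,2,4,5): b_i ≤ i ∀i, a PF.

1296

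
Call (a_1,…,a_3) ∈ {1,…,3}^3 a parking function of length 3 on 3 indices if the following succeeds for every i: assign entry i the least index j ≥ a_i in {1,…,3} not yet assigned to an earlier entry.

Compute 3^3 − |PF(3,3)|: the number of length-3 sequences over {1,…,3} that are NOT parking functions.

Count = (4−3)·4^(3−1) = 1 · 16 = 16 (Pollak)
E.g. (3,1,3) → sorted (1,3,3): b_2=3>2, not a PF.
3^3 − 16 = 27 − 16 = 11

11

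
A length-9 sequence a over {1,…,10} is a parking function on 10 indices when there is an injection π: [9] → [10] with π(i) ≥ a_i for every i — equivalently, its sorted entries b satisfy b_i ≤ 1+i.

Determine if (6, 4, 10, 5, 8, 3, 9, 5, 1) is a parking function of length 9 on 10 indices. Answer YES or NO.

Order a: b = (1, 3, 4, 5, 5, 6, 8, 9, 10).
  b_1=1 ≤ 2
  b_2=3 ≤ 3
  b_3=4 ≤ 4
  b_4=5 ≤ 5
  b_5=5 ≤ 6
  b_6=6 ≤ 7
  b_7=8 ≤ 8
  b_8=9 ≤ 9
  b_9=10 ≤ 10
All bounds hold ⇒ YES

YES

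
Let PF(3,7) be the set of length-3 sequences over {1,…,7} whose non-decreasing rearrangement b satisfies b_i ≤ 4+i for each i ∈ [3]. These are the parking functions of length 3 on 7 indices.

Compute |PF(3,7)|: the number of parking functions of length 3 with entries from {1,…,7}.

|PF| = (8−3)·8^(3−1) = 5 · 64 = 320
E.g. (5,6,7) → sorted (5,6,7): b_i ≤ 4+i ∀i, a PF.

320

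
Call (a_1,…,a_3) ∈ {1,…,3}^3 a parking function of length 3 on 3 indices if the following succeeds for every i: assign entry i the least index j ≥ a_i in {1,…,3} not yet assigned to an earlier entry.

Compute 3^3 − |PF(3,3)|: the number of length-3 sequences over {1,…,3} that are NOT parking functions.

|PF| = (4−3)·4^(3−1) = 1 · 16 = 16 (Konheim–Weiss)
Check (2,3,2) → sorted (2,2,3): b_1=2>1, not a PF.
Total 27; non-PF = 27−16 = 11

11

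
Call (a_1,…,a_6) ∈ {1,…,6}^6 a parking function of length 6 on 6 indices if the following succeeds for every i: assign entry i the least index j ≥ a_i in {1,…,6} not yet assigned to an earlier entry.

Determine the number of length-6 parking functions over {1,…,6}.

16807

|PF(6,6)| = (6+1−6)·(6+1)^{6−1} = 1 · 16807 = 16807 (Konheim–Weiss)
Check (3,2,4,1,3,1) → sorted (1,1,2,3,3,4): b_i ≤ i ∀i, a PF.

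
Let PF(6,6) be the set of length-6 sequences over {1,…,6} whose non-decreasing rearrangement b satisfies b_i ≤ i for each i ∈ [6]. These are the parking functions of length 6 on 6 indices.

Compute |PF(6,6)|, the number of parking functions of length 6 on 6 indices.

|PF| = 1·7^5 = 1·16807 = 16807 [KW]
Example (1,3,1,4,2,6) → sorted (1,1,2,3,4,6): b_i ≤ i ∀i, a PF.

16807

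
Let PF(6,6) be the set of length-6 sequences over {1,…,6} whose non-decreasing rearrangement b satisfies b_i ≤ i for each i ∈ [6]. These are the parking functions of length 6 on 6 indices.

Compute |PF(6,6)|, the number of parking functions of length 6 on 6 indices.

|PF| = (6−6+1)·(6+1)^(6−1) = 1×16807 = 16807 [KW]
One tuple (3,1,5,5,3,1) → sorted (1,1,3,3,5,5): b_i ≤ i ∀i, a PF.

16807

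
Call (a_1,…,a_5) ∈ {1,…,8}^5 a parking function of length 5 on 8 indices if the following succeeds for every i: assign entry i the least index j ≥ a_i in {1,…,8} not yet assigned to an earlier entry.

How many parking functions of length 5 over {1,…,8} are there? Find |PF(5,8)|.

|PF| = (8−5+1)·(8+1)^(5−1) = 4×6561 = 26244 [KW]
E.g. (2,3,7,6,2) → sorted (2,2,3,6,7): b_i ≤ 3+i ∀i, a PF.

26244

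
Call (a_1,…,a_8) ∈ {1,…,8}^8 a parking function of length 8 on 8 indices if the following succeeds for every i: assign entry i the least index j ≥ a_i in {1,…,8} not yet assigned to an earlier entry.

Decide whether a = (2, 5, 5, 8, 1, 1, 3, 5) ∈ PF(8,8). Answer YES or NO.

Sorted: b = (1, 1, 2, 3, 5, 5, 5, 8).
  b_1=1 ≤ 1
  b_2=1 ≤ 2
  b_3=2 ≤ 3
  b_4=3 ≤ 4
  b_5=5 ≤ 5
  b_6=5 ≤ 6
  b_7=5 ≤ 7
  b_8=8 ≤ 8
All bounds hold ⇒ YES

YES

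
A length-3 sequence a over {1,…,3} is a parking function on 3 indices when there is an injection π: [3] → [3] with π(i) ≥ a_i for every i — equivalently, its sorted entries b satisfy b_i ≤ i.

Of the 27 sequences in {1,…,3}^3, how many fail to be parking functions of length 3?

#PF = (3−3+1)·(3+1)^(3−1) = 1×16 = 16 (Pollak)
Example (3,2,3) → sorted (2,3,3): b_1=2>1, not a PF.
3^3 − 16 = 27 − 16 = 11

11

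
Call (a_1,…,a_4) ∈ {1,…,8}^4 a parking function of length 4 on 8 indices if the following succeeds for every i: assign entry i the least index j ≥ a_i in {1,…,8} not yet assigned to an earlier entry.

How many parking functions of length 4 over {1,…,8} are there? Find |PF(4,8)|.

Count = (8−4+1)·(8+1)^(4−1) = 5×729 = 3645 [KW]
Check (4,2,4,1) → sorted (1,2,4,4): b_i ≤ 4+i ∀i, a PF.

3645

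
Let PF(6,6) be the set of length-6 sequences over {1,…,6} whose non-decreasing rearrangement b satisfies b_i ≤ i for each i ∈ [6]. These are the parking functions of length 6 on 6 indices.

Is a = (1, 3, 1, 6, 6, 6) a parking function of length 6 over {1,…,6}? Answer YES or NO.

NO

Order a: b = (1, 1, 3, 6, 6, 6).
  b_1=1 ≤ 1
  b_2=1 ≤ 2
  b_3=3 ≤ 3
  b_4=6 > 4
  fails at i=4 ⇒ NO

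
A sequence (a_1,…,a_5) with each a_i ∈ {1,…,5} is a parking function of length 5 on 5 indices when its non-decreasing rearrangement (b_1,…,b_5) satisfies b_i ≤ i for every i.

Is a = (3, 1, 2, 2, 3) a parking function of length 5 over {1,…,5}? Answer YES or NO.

YES

Rearranged: b = (1, 2, 2, 3, 3).
  b_1=1 ≤ 1
  b_2=2 ≤ 2
  b_3=2 ≤ 3
  b_4=3 ≤ 4
  b_5=3 ≤ 5
All bounds hold ⇒ YES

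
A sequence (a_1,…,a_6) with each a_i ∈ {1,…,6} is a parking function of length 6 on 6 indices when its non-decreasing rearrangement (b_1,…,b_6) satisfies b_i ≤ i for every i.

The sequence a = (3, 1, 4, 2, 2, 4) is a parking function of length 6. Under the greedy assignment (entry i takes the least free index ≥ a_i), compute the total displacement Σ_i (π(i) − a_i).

5

Σπ = 21 ({1..6} each once); Σa = 3+1+4+2+2+4 = 16; disp = 21−16 = 5.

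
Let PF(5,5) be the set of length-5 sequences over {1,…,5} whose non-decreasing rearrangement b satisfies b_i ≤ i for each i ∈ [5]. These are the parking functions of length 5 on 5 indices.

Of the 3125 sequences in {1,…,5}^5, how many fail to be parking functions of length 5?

1829

Count = (5−5+1)·(5+1)^(5−1) = 1·1296 = 1296 [KW]
Check (3,2,2,5,5) → sorted (2,2,3,5,5): b_1=2>1, not a PF.
So 3125 − 1296 = 1829 fail.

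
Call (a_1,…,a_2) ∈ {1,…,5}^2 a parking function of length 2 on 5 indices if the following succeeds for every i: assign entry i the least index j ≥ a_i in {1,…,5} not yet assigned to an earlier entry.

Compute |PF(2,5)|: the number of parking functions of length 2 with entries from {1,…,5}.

#PF = 4·6^1 = 4·6 = 24 [KW]
One tuple (3,3) → sorted (3,3): b_i ≤ 3+i ∀i, a PF.

24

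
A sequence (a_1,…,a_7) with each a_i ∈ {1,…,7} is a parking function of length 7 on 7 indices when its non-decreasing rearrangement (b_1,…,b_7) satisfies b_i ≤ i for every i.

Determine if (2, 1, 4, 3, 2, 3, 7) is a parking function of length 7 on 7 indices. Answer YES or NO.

YES

Rearranged: b = (1, 2, 2, 3, 3, 4, 7).
  b_1=1 ≤ 1
  b_2=2 ≤ 2
  b_3=2 ≤ 3
  b_4=3 ≤ 4
  b_5=3 ≤ 5
  b_6=4 ≤ 6
  b_7=7 ≤ 7
All bounds hold ⇒ YES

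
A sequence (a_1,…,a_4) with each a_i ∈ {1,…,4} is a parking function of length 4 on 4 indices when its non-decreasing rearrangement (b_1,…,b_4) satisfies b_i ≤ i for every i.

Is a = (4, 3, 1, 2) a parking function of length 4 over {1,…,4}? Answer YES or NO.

Order a: b = (1, 2, 3, 4).
  b_1=1 ≤ 1
  b_2=2 ≤ 2
  b_3=3 ≤ 3
  b_4=4 ≤ 4
All bounds hold ⇒ YES

YES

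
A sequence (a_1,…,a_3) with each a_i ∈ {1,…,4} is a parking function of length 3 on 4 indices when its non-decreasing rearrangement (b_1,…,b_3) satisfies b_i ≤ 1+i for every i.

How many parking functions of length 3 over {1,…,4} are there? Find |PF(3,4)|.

|PF| = (5−3)·5^(3−1) = 2 · 25 = 50 (Pollak)
One tuple (2,4,2) → sorted (2,2,4): b_i ≤ 1+i ∀i, a PF.

50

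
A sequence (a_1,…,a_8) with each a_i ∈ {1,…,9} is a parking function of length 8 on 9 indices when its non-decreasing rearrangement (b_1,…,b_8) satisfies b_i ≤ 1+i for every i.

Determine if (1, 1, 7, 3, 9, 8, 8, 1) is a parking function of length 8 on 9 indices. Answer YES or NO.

NO

Order a: b = (1, 1, 1, 3, 7, 8, 8, 9).
  b_1=1 ≤ 2
  b_2=1 ≤ 3
  b_3=1 ≤ 4
  b_4=3 ≤ 5
  b_5=7 > 6
  fails at i=5 ⇒ NO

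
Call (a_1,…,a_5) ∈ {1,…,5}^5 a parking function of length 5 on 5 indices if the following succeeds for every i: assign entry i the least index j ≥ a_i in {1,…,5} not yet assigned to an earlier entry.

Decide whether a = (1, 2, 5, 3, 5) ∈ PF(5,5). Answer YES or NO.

NO

Sorted: b = (1, 2, 3, 5, 5).
  b_1=1 ≤ 1
  b_2=2 ≤ 2
  b_3=3 ≤ 3
  b_4=5 > 4
  fails at i=4 ⇒ NO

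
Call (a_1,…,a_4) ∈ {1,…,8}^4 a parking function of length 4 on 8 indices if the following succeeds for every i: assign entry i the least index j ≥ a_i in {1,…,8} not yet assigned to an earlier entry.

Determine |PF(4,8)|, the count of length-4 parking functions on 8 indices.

3645

#PF = 5·9^3 = 5×729 = 3645
Example (3,7,8,1) → sorted (1,3,7,8): b_i ≤ 4+i ∀i, a PF.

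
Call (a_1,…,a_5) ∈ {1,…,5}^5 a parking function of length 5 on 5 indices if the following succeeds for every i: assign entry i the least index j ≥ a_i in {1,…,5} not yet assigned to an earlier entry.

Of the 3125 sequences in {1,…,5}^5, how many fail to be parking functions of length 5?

1829

#PF = (5−5+1)·(5+1)^(5−1) = 1×1296 = 1296 (Konheim–Weiss)
One tuple (3,2,2,2,3) → sorted (2,2,2,3,3): b_1=2>1, not a PF.
Total 3125; non-PF = 3125−1296 = 1829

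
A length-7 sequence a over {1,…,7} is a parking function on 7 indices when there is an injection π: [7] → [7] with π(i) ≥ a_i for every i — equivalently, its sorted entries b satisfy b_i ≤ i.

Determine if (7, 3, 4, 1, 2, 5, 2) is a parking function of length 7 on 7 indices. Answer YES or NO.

Sorted: b = (1, 2, 2, 3, 4, 5, 7).
  b_1=1 ≤ 1
  b_2=2 ≤ 2
  b_3=2 ≤ 3
  b_4=3 ≤ 4
  b_5=4 ≤ 5
  b_6=5 ≤ 6
  b_7=7 ≤ 7
All bounds hold ⇒ YES

YES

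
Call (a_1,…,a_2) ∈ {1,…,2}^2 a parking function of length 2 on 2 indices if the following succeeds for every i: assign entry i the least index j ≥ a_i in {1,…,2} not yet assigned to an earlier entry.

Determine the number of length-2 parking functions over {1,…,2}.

|PF(2,2)| = (2−2+1)·(2+1)^(2−1) = 1·3 = 3 (Pollak)
E.g. (1,1) → sorted (1,1): b_i ≤ i ∀i, a PF.

3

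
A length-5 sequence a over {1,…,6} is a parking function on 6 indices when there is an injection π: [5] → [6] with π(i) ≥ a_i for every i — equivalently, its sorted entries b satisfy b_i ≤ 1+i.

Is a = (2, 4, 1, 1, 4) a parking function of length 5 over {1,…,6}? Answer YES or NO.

YES

Sorted: b = (1, 1, 2, 4, 4).
  b_1=1 ≤ 2
  b_2=1 ≤ 3
  b_3=2 ≤ 4
  b_4=4 ≤ 5
  b_5=4 ≤ 6
All bounds hold ⇒ YES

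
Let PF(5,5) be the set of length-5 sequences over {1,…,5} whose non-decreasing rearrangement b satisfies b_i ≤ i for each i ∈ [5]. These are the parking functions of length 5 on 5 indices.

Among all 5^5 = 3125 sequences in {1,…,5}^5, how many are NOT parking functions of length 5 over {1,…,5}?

1829

|PF(5,5)| = (6−5)·6^(5−1) = 1×1296 = 1296 [KW]
One tuple (5,4,5,4,5) → sorted (4,4,5,5,5): b_1=4>1, not a PF.
So 3125 − 1296 = 1829 fail.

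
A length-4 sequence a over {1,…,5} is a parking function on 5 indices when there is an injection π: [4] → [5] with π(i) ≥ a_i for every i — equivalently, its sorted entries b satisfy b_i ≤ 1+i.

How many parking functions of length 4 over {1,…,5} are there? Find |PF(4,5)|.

432

Count = (6−4)·6^(4−1) = 2·216 = 432 (Pollak)
E.g. (4,2,1,1) → sorted (1,1,2,4): b_i ≤ 1+i ∀i, a PF.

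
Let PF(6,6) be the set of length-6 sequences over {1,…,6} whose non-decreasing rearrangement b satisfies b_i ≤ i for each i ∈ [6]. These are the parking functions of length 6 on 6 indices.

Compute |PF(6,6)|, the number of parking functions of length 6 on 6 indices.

16807

Count = (6−6+1)·(6+1)^(6−1) = 1 · 16807 = 16807 (Pollak)
Example (2,4,2,4,5,1) → sorted (1,2,2,4,4,5): b_i ≤ i ∀i, a PF.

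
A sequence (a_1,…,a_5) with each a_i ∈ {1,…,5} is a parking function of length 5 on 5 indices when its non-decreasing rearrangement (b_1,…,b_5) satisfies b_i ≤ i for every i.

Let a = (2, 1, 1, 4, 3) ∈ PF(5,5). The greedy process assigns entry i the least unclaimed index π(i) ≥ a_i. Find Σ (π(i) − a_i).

4

Σπ = 15 ({1..5} each once); Σa = 2+1+1+4+3 = 11; disp = 15−11 = 4.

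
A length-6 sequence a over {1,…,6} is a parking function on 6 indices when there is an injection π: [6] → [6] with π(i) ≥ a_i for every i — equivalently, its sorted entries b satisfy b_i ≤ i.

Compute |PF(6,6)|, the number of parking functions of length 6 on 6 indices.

16807

|PF| = (7−6)·7^(6−1) = 1·16807 = 16807 [KW]
Check (6,2,5,2,4,1) → sorted (1,2,2,4,5,6): b_i ≤ i ∀i, a PF.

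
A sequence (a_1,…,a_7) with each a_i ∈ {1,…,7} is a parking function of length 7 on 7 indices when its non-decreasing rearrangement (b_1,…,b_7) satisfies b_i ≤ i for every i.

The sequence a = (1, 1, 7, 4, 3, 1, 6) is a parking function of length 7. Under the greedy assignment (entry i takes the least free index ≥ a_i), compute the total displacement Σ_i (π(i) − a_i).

5

Σπ(i) = 1+…+7 = 28; Σa = 1+1+7+4+3+1+6 = 23; disp = 28−23 = 5.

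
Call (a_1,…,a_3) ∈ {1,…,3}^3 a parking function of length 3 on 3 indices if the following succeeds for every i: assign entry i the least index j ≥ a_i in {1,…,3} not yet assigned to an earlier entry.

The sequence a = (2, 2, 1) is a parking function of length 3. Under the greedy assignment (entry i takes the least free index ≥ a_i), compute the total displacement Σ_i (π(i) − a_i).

1

Σπ = 6 ({1..3} each once); Σa = 2+2+1 = 5; disp = 6−5 = 1.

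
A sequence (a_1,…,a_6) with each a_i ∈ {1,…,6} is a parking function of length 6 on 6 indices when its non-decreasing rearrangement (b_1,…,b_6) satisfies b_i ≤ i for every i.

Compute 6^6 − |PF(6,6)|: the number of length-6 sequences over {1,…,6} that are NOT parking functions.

Count = (6+1−6)·(6+1)^{6−1} = 1×16807 = 16807 (Pollak)
One tuple (3,5,5,2,5,3) → sorted (2,3,3,5,5,5): b_1=2>1, not a PF.
Total 46656; non-PF = 46656−16807 = 29849

29849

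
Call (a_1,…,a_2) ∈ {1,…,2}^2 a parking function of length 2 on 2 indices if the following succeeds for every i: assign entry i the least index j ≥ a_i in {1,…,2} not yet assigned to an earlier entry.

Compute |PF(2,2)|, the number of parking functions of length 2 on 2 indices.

3

Count = (2+1−2)·(2+1)^{2−1} = 1 · 3 = 3
Example (1,2) → sorted (1,2): b_i ≤ i ∀i, a PF.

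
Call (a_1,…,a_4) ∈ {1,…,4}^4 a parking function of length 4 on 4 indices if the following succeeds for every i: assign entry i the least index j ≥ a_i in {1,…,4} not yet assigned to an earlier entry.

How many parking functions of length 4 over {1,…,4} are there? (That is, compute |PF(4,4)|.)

|PF(4,4)| = (5−4)·5^(4−1) = 1 · 125 = 125 (Pollak)
Example (2,1,2,4) → sorted (1,2,2,4): b_i ≤ i ∀i, a PF.

125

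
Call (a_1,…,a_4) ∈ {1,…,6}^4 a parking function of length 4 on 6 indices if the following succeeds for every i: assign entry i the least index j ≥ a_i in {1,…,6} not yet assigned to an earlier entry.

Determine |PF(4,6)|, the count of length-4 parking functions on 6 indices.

|PF(4,6)| = 3·7^3 = 3 · 343 = 1029
Check (3,4,3,5) → sorted (3,3,4,5): b_i ≤ 2+i ∀i, a PF.

1029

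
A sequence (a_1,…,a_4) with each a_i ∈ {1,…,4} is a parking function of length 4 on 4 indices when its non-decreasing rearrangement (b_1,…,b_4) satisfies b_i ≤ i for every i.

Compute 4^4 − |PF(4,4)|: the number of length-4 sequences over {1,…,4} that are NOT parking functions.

|PF(4,4)| = 1·5^3 = 1·125 = 125
Check (3,4,4,1) → sorted (1,3,4,4): b_2=3>2, not a PF.
4^4 − 125 = 256 − 125 = 131

131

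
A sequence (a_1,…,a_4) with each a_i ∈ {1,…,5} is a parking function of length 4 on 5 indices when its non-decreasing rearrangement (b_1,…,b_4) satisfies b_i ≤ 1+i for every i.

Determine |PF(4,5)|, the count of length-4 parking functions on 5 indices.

|PF(4,5)| = (5−4+1)·(5+1)^(4−1) = 2×216 = 432
E.g. (4,1,2,1) → sorted (1,1,2,4): b_i ≤ 1+i ∀i, a PF.

432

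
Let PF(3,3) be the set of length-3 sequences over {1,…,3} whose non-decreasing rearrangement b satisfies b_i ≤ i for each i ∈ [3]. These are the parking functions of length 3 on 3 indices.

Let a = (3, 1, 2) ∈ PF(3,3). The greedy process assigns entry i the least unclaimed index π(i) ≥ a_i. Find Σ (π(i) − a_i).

0

Σπ(i) = 1+…+3 = 6; Σa = 3+1+2 = 6; disp = 6−6 = 0.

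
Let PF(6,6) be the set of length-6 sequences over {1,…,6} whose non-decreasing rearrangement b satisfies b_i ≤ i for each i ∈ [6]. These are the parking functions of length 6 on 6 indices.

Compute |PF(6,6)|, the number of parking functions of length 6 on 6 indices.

|PF| = (6+1−6)·(6+1)^{6−1} = 1 · 16807 = 16807 (Pollak)
Check (2,3,1,2,1,4) → sorted (1,1,2,2,3,4): b_i ≤ i ∀i, a PF.

16807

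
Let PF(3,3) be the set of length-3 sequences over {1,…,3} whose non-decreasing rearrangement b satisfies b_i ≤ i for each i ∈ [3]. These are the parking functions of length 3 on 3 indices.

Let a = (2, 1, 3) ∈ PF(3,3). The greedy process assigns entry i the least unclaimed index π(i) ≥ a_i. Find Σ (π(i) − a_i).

0

Σπ(i) = 1+…+3 = 6; Σa = 2+1+3 = 6; disp = 6−6 = 0.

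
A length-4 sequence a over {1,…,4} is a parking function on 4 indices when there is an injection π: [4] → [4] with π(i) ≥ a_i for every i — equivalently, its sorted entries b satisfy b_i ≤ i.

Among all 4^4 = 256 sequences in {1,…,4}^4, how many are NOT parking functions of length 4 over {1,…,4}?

131

#PF = (4−4+1)·(4+1)^(4−1) = 1 · 125 = 125
Example (3,4,3,3) → sorted (3,3,3,4): b_1=3>1, not a PF.
Total 256; non-PF = 256−125 = 131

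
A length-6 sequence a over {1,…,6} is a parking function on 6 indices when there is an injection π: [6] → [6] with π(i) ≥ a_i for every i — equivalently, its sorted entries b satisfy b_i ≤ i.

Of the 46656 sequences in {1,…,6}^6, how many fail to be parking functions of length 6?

29849

Count = (7−6)·7^(6−1) = 1·16807 = 16807
Check (4,4,6,6,4,5) → sorted (4,4,4,5,6,6): b_1=4>1, not a PF.
Total 46656; non-PF = 46656−16807 = 29849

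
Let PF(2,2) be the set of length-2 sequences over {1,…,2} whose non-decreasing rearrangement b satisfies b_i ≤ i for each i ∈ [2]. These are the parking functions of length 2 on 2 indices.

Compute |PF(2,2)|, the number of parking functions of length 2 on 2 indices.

#PF = 1·3^1 = 1 · 3 = 3 (Konheim–Weiss)
Example (1,1) → sorted (1,1): b_i ≤ i ∀i, a PF.

3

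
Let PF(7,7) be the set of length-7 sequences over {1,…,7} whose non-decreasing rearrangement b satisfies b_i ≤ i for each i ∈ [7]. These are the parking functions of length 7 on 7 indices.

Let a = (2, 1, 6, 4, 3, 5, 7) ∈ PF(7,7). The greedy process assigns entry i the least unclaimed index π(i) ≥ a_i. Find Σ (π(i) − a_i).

0

Σπ = 7·8/2 = 28 (π permutes [7]); Σa = 2+1+6+4+3+5+7 = 28; disp = 28−28 = 0.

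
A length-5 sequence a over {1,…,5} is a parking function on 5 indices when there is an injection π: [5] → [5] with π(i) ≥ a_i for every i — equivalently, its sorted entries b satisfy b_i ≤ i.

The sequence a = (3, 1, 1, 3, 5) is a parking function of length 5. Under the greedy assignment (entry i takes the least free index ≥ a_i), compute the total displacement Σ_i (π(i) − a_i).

2

Σπ(i) = 1+…+5 = 15; Σa = 3+1+1+3+5 = 13; disp = 15−13 = 2.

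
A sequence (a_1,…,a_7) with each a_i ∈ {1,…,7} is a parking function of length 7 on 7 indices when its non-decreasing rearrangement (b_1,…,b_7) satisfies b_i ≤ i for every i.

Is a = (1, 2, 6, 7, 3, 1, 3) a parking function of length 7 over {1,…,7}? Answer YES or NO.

YES

Rearranged: b = (1, 1, 2, 3, 3, 6, 7).
  b_1=1 ≤ 1
  b_2=1 ≤ 2
  b_3=2 ≤ 3
  b_4=3 ≤ 4
  b_5=3 ≤ 5
  b_6=6 ≤ 6
  b_7=7 ≤ 7
All bounds hold ⇒ YES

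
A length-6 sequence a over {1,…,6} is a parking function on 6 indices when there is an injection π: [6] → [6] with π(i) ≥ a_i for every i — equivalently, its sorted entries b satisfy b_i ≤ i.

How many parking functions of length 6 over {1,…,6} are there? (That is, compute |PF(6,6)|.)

16807

Count = (7−6)·7^(6−1) = 1·16807 = 16807 [KW]
Example (4,3,1,1,6,4) → sorted (1,1,3,4,4,6): b_i ≤ i ∀i, a PF.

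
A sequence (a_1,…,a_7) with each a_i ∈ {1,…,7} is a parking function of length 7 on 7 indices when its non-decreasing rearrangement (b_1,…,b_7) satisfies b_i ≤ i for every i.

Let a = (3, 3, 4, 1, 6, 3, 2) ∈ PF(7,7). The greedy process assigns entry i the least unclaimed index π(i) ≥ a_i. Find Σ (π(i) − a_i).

6

Σπ = 28 ({1..7} each once); Σa = 3+3+4+1+6+3+2 = 22; disp = 28−22 = 6.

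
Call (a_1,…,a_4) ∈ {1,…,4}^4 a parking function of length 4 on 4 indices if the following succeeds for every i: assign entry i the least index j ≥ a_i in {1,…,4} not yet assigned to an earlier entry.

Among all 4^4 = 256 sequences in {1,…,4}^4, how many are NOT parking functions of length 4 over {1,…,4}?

Count = 1·5^3 = 1·125 = 125
E.g. (4,4,2,2) → sorted (2,2,4,4): b_1=2>1, not a PF.
4^4 − 125 = 256 − 125 = 131

131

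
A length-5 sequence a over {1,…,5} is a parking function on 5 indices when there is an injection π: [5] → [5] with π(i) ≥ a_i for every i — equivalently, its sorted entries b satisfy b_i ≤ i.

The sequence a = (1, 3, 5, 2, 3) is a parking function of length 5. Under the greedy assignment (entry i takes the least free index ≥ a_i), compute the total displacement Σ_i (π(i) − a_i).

1

Σπ = 15 ({1..5} each once); Σa = 1+3+5+2+3 = 14; disp = 15−14 = 1.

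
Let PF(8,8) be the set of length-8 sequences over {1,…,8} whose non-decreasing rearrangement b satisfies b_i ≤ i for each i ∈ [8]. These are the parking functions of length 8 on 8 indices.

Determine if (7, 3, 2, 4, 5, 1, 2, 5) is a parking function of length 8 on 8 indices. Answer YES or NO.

Rearranged: b = (1, 2, 2, 3, 4, 5, 5, 7).
  b_1=1 ≤ 1
  b_2=2 ≤ 2
  b_3=2 ≤ 3
  b_4=3 ≤ 4
  b_5=4 ≤ 5
  b_6=5 ≤ 6
  b_7=5 ≤ 7
  b_8=7 ≤ 8
All bounds hold ⇒ YES

YES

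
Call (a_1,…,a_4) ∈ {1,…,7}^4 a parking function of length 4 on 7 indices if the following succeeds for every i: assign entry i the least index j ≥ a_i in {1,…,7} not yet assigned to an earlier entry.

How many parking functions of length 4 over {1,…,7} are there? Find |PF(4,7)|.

|PF| = 4·8^3 = 4 · 512 = 2048 [KW]
Check (3,5,5,3) → sorted (3,3,5,5): b_i ≤ 3+i ∀i, a PF.

2048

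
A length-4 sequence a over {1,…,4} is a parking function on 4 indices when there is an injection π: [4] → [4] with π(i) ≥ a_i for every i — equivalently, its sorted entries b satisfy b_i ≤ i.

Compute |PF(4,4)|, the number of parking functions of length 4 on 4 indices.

Count = (4−4+1)·(4+1)^(4−1) = 1 · 125 = 125 (Pollak)
Example (1,1,1,4) → sorted (1,1,1,4): b_i ≤ i ∀i, a PF.

125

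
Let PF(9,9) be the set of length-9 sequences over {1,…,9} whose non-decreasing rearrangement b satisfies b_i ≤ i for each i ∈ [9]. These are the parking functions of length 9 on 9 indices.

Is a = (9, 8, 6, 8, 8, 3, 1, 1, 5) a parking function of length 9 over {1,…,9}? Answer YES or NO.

NO

Rearranged: b = (1, 1, 3, 5, 6, 8, 8, 8, 9).
  b_1=1 ≤ 1
  b_2=1 ≤ 2
  b_3=3 ≤ 3
  b_4=5 > 4
  fails at i=4 ⇒ NO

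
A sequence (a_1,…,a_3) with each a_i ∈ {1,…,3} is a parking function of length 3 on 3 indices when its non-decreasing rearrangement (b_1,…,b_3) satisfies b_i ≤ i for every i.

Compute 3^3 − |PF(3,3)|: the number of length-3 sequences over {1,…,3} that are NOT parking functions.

11

|PF| = 1·4^2 = 1·16 = 16 [KW]
One tuple (3,1,3) → sorted (1,3,3): b_2=3>2, not a PF.
So 27 − 16 = 11 fail.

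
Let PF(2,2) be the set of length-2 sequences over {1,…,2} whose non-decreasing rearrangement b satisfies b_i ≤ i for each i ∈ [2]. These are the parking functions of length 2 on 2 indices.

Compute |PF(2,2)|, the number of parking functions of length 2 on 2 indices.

#PF = 1·3^1 = 1·3 = 3 (Pollak)
Check (1,1) → sorted (1,1): b_i ≤ i ∀i, a PF.

3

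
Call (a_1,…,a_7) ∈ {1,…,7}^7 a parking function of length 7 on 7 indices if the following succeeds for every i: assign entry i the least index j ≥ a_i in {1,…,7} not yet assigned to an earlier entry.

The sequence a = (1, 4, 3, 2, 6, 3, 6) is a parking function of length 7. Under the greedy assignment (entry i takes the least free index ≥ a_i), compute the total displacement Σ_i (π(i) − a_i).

3

Σπ = 28 ({1..7} each once); Σa = 1+4+3+2+6+3+6 = 25; disp = 28−25 = 3.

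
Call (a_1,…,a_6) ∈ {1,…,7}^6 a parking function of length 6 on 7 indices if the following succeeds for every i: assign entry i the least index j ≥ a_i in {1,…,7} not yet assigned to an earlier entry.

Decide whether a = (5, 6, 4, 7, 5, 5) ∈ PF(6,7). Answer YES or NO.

Order a: b = (4, 5, 5, 5, 6, 7).
  b_1=4 > 2
  fails at i=1 ⇒ NO

NO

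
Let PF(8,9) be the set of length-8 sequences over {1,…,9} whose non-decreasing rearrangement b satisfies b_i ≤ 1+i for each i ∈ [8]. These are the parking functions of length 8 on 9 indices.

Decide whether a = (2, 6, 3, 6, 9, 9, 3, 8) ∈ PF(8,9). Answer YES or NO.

NO

Rearranged: b = (2, 3, 3, 6, 6, 8, 9, 9).
  b_1=2 ≤ 2
  b_2=3 ≤ 3
  b_3=3 ≤ 4
  b_4=6 > 5
  fails at i=4 ⇒ NO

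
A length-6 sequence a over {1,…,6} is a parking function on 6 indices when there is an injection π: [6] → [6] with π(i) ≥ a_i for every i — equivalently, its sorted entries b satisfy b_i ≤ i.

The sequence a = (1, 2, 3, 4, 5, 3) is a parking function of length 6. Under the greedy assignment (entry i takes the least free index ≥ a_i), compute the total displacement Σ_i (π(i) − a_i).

3

Σπ = 6·7/2 = 21 (π permutes [6]); Σa = 1+2+3+4+5+3 = 18; disp = 21−18 = 3.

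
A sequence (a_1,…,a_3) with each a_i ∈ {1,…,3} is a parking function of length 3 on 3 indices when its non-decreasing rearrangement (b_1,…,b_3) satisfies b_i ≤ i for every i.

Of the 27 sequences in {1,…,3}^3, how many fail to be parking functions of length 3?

11

|PF| = (4−3)·4^(3−1) = 1·16 = 16 (Konheim–Weiss)
Check (3,3,1) → sorted (1,3,3): b_2=3>2, not a PF.
3^3 − 16 = 27 − 16 = 11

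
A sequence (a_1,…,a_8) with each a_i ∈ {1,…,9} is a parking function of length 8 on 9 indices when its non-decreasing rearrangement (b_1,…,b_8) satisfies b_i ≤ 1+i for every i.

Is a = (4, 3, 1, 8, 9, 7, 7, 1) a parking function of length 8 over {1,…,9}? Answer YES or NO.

NO

Sorted: b = (1, 1, 3, 4, 7, 7, 8, 9).
  b_1=1 ≤ 2
  b_2=1 ≤ 3
  b_3=3 ≤ 4
  b_4=4 ≤ 5
  b_5=7 > 6
  fails at i=5 ⇒ NO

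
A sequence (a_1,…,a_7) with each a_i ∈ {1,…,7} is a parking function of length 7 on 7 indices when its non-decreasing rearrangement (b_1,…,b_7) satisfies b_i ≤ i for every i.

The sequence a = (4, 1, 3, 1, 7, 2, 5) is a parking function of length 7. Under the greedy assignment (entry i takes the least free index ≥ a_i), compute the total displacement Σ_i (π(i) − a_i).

5

Σπ(i) = 1+…+7 = 28; Σa = 4+1+3+1+7+2+5 = 23; disp = 28−23 = 5.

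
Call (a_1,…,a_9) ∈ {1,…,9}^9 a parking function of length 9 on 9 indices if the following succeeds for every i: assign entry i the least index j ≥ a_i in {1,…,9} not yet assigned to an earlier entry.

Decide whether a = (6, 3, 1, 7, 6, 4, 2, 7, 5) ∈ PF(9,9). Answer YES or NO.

Sorted: b = (1, 2, 3, 4, 5, 6, 6, 7, 7).
  b_1=1 ≤ 1
  b_2=2 ≤ 2
  b_3=3 ≤ 3
  b_4=4 ≤ 4
  b_5=5 ≤ 5
  b_6=6 ≤ 6
  b_7=6 ≤ 7
  b_8=7 ≤ 8
  b_9=7 ≤ 9
All bounds hold ⇒ YES

YES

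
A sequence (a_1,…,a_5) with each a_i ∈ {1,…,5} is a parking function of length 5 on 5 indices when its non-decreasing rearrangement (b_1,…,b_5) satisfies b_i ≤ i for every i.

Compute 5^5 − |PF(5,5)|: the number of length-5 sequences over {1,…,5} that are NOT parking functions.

1829

|PF| = 1·6^4 = 1 · 1296 = 1296
E.g. (4,2,3,3,3) → sorted (2,3,3,3,4): b_1=2>1, not a PF.
Total 3125; non-PF = 3125−1296 = 1829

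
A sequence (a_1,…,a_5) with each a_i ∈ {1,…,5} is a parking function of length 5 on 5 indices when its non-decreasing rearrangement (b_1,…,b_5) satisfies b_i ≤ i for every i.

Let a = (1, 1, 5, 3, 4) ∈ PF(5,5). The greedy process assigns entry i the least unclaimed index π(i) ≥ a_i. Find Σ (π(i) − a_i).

Σπ(i) = 1+…+5 = 15; Σa = 1+1+5+3+4 = 14; disp = 15−14 = 1.

1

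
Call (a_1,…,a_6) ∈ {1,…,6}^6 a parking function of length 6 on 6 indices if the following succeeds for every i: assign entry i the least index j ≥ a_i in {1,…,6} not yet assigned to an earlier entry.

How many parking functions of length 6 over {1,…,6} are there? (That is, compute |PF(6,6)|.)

#PF = (7−6)·7^(6−1) = 1·16807 = 16807 [KW]
E.g. (1,1,6,3,5,3) → sorted (1,1,3,3,5,6): b_i ≤ i ∀i, a PF.

16807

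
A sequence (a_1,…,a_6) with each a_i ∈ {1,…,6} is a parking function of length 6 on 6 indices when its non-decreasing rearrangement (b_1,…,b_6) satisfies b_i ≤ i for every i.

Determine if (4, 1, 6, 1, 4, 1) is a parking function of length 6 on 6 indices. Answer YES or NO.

YES

Order a: b = (1, 1, 1, 4, 4, 6).
  b_1=1 ≤ 1
  b_2=1 ≤ 2
  b_3=1 ≤ 3
  b_4=4 ≤ 4
  b_5=4 ≤ 5
  b_6=6 ≤ 6
All bounds hold ⇒ YES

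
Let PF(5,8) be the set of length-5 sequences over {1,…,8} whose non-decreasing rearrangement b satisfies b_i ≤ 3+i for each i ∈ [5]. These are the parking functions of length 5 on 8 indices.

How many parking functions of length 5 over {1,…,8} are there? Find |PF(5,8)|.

|PF(5,8)| = (9−5)·9^(5−1) = 4·6561 = 26244 (Pollak)
Check (2,7,6,3,5) → sorted (2,3,5,6,7): b_i ≤ 3+i ∀i, a PF.

26244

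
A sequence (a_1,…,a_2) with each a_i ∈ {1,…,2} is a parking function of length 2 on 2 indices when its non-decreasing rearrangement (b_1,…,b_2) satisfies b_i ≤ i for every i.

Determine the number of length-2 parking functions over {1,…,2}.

3

|PF| = (2+1−2)·(2+1)^{2−1} = 1 · 3 = 3 (Pollak)
Check (1,2) → sorted (1,2): b_i ≤ i ∀i, a PF.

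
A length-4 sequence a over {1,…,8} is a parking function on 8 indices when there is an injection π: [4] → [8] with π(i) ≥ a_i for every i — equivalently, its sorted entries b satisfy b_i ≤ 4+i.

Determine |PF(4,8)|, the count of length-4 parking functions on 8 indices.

|PF(4,8)| = (8−4+1)·(8+1)^(4−1) = 5 · 729 = 3645 (Konheim–Weiss)
E.g. (5,7,8,5) → sorted (5,5,7,8): b_i ≤ 4+i ∀i, a PF.

3645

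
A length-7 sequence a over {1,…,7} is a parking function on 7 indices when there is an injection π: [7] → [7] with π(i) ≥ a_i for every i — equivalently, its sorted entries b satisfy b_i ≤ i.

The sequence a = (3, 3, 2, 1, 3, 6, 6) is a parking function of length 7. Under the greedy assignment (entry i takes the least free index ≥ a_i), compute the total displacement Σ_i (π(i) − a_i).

Σπ = 7·8/2 = 28 (π permutes [7]); Σa = 3+3+2+1+3+6+6 = 24; disp = 28−24 = 4.

4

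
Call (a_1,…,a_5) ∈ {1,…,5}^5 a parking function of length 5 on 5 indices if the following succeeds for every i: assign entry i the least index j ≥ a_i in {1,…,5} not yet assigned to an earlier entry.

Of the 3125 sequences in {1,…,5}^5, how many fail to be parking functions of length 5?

|PF| = (5+1−5)·(5+1)^{5−1} = 1·1296 = 1296 (Pollak)
E.g. (3,5,4,4,3) → sorted (3,3,4,4,5): b_1=3>1, not a PF.
Total 3125; non-PF = 3125−1296 = 1829

1829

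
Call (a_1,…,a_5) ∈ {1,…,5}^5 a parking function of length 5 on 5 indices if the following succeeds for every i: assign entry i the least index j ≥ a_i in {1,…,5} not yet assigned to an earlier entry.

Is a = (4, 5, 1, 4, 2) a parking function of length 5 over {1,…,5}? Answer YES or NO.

Order a: b = (1, 2, 4, 4, 5).
  b_1=1 ≤ 1
  b_2=2 ≤ 2
  b_3=4 > 3
  fails at i=3 ⇒ NO

NO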